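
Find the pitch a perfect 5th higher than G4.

D5

Five letter names up from G: D.
A perfect fifth spans 7 semitones, so from G4 the target pitch is D5.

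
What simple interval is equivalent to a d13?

diminished sixth

Subtracting seven from the interval number removes an octave: 13 − 7 = 6.
So a diminished thirteenth is an octave plus a diminished sixth. The quality is unchanged.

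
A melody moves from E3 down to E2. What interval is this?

P8

Descending from E3 to E2 is the same interval as ascending E2 to E3.
E to E is the same letter name, plus an octave: an octave.
The perfect octave spans 12 semitones, and E2 to E3 is exactly 12 semitones — so this is a perfect octave.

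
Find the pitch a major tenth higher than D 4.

F sharp 5

The tenth's letter: D up three letter names plus an octave → F.
Moving 16 semitones up from D4 (the size of a major tenth) reaches F#5.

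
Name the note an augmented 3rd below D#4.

Bb3

The third takes the letter from D down to B.
An augmented third is 5 semitones; 5 semitones down from D#4 gives Bb3.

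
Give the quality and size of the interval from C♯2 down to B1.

Descending from C#2 to B1 is the same interval as ascending B1 to C#2.
B to C spans two letter names (B-C), so the interval is some kind of second.
The major second spans 2 semitones, and B1 to C#2 is exactly 2 semitones — so this is a major second.

major second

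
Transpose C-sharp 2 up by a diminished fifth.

G 2

Five letter names up from C: G.
A diminished fifth spans 6 semitones, so from C#2 the target pitch is G2.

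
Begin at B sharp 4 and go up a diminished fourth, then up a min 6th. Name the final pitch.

A diminished fourth up from B#4 is E5.
A minor sixth up from E5 is C6.

C 6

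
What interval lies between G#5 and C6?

diminished 4th

G to C spans four letter names (G-A-B-C), so the interval is some kind of fourth.
G#5 to C6 spans 4 semitones — one semitone narrower than the perfect fourth (5) — giving a diminished fourth.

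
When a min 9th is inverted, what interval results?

major 7th

First reduce the compound minor ninth to its simple form, a minor second.
The rule of nine gives the new number: 9 − 2 = 7, so a second becomes a seventh.
And minor becomes major under inversion, so we get a major seventh.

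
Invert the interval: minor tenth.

First reduce the compound minor tenth to its simple form, a minor third.
Interval numbers invert to sum to nine: 3 + 6 = 9, so a third inverts to a sixth.
Quality inverts too: minor becomes major. That makes the inversion a major sixth.

major 6th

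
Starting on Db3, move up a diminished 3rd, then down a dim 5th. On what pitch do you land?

Bbb2

Db3 up a diminished third → Fbb3 (2 semitones).
Down a diminished fifth from Fbb3: Bbb2 (6 semitones down).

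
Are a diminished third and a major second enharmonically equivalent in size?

Yes

A diminished third spans 2 semitones, and a major second also spans 2 semitones — they're enharmonic.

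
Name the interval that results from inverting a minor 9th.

First reduce the compound minor ninth to its simple form, a minor second.
The rule of nine gives the new number: 9 − 2 = 7, so a second becomes a seventh.
And minor becomes major under inversion, so we get a major seventh.

M7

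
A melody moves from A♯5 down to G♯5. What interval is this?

Descending from A#5 to G#5 is the same interval as ascending G#5 to A#5.
G to A spans two letter names (G-A): a second.
Counting semitones, G#5→A#5 is 2, which is the major second.

major 2nd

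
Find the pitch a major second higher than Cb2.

Db2

Two letter names up from C: D.
A major second is 2 semitones; 2 semitones up from Cb2 gives Db2.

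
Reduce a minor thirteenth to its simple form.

minor 6th

Subtracting seven from the interval number removes an octave: 13 − 7 = 6.
Quality carries through unchanged, so the simple form is a minor sixth.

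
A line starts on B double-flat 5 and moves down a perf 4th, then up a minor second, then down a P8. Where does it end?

G double-flat 4

Down a perfect fourth from Bbb5: Fb5 (5 semitones down).
Fb5 up a minor second → Gbb5 (1 semitone).
Down a perfect octave from Gbb5: Gbb4 (12 semitones down).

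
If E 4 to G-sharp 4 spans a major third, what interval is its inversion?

minor 6th

The rule of nine gives the new number: 9 − 3 = 6, so a third becomes a sixth.
And major becomes minor under inversion, so we get a minor sixth.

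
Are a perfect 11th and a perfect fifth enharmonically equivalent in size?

A perfect eleventh spans 17 semitones; a perfect fifth spans 7 semitones. They differ by 10.

No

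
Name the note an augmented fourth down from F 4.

The fourth takes the letter from F down to C.
An augmented fourth is 6 semitones; 6 semitones down from F4 gives Cb4.

C-flat 4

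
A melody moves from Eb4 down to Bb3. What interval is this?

Descending from Eb4 to Bb3 is the same interval as ascending Bb3 to Eb4.
B to E spans four letter names (B-C-D-E) — that makes it a fourth of some quality.
Bb3 to Eb4 is 5 semitones, matching the perfect fourth exactly, so the quality is perfect.

P4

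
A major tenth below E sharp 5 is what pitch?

The tenth's letter: E down three letter names plus an octave → C.
Moving 16 semitones down from E#5 (the size of a major tenth) reaches C#4.

C sharp 4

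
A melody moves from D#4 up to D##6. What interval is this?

D to D is the same letter name, plus 2 octaves: a fifteenth.
A perfect fifteenth would be 24 semitones; D#4 to D##6 is 25, one semitone wider, so the interval is augmented.
(Equivalently, a compound augmented octave: an augmented octave plus an octave.)

A15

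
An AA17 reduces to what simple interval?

doubly augmented third

Subtracting seven from the interval number removes an octave: 17 − 14 = 3.
So a doubly augmented seventeenth is 2 octaves plus a doubly augmented third. The quality is unchanged.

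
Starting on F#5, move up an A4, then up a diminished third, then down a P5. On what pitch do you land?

F#5 up an augmented fourth → B#5 (6 semitones).
B#5 up a diminished third → D6 (2 semitones).
D6 down a perfect fifth → G5 (7 semitones).

G5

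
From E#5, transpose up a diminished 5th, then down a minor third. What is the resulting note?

G#5

Up a diminished fifth from E#5: B5 (6 semitones up).
A minor third down from B5 is G#5.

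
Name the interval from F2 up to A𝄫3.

diminished tenth

F to A spans three letter names (F-G-A), plus an octave, so the interval is some kind of tenth.
The major tenth is 16 semitones; here we have 14, two semitones narrower: diminished.
(Equivalently, a compound diminished third: a diminished third plus an octave.)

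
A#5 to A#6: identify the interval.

perfect 8th

A to A is the same letter name, plus an octave — that makes it an octave of some quality.
Counting semitones, A#5→A#6 is 12, which is the perfect octave.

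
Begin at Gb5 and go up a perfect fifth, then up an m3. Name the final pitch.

Fb6

A perfect fifth up from Gb5 is Db6.
Db6 up a minor third → Fb6 (3 semitones).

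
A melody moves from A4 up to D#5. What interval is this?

augmented fourth

A to D spans four letter names (A-B-C-D): a fourth.
A4 to D#5 spans 6 semitones — one semitone wider than the perfect fourth (5) — giving an augmented fourth.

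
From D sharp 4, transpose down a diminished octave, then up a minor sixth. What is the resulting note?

B sharp 3

D#4 down a diminished octave → D##3 (11 semitones).
D##3 up a minor sixth → B#3 (8 semitones).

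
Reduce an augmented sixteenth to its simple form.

augmented second

Take out 2 octaves (14 from the number): 16 − 14 = 2.
So an augmented sixteenth is 2 octaves plus an augmented second. The quality is unchanged.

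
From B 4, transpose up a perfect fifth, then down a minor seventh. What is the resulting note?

G sharp 4

B4 up a perfect fifth → F#5 (7 semitones).
F#5 down a minor seventh → G#4 (10 semitones).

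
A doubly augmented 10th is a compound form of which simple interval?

AA3

Take out an octave (7 from the number): 10 − 7 = 3.
So a doubly augmented tenth is an octave plus a doubly augmented third. The quality is unchanged.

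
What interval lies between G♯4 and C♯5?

G to C spans four letter names (G-A-B-C) — that makes it a fourth of some quality.
G#4 to C#5 is 5 semitones, matching the perfect fourth exactly, so the quality is perfect.

perfect 4th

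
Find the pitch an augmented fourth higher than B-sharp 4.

Counting four letter names up from B lands on E.
An augmented fourth spans 6 semitones, so from B#4 the target pitch is E##5.

E-double-sharp 5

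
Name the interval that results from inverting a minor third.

Inverted interval numbers add to nine, so a third pairs with a sixth (3 + 6 = 9).
And minor becomes major under inversion, so we get a major sixth.

major 6th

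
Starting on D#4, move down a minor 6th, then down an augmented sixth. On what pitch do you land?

A2

Down a minor sixth from D#4: F##3 (8 semitones down).
Down an augmented sixth from F##3: A2 (10 semitones down).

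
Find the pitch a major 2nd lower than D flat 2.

Counting two letter names down from D lands on C.
A major second spans 2 semitones, so from Db2 the target pitch is Cb2.

C flat 2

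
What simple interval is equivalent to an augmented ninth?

Take out an octave (7 from the number): 9 − 7 = 2.
That makes an augmented ninth a compound augmented second — an octave plus an augmented second.

augmented 2nd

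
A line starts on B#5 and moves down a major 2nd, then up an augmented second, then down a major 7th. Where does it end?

A major second down from B#5 is A#5.
Up an augmented second from A#5: B##5 (3 semitones up).
Down a major seventh from B##5: C##5 (11 semitones down).

C##5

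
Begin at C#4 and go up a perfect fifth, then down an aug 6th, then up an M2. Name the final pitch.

Up a perfect fifth from C#4: G#4 (7 semitones up).
G#4 down an augmented sixth → Bb3 (10 semitones).
Bb3 up a major second → C4 (2 semitones).

C4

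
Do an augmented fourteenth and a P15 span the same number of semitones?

Yes

An augmented fourteenth spans 24 semitones, and a perfect fifteenth also spans 24 semitones — they're enharmonic.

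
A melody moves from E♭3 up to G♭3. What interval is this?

E to G spans three letter names (E-F-G): a third.
Eb3 to Gb3 is 3 semitones, a half step short of the major third (4), so this is minor.

m3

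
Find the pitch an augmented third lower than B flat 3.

Three letter names down from B: G.
Moving 5 semitones down from Bb3 (the size of an augmented third) reaches Gbb3.

G double-flat 3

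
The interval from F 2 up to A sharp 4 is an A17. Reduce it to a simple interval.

Each octave removed subtracts seven from the number: 17 − 14 = 3.
So an augmented seventeenth is 2 octaves plus an augmented third. The quality is unchanged.

augmented 3rd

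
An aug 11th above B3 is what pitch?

E#5

Four letters up from B (plus an octave) reaches E.
Moving 18 semitones up from B3 (the size of an augmented eleventh) reaches E#5.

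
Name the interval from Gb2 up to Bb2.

major third

G to B spans three letter names (G-A-B) — that makes it a third of some quality.
Counting semitones, Gb2→Bb2 is 4, which is the major third.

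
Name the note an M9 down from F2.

Counting two letter names plus an octave down from F lands on E.
A major ninth is 14 semitones; 14 semitones down from F2 gives Eb1.

Eb1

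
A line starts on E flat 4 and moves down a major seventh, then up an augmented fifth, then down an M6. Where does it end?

E flat 3

Down a major seventh from Eb4: Fb3 (11 semitones down).
Fb3 up an augmented fifth → C4 (8 semitones).
A major sixth down from C4 is Eb3.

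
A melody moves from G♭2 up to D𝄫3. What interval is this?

G to D spans five letter names (G-A-B-C-D), so the interval is some kind of fifth.
A perfect fifth would be 7 semitones; Gb2 to Dbb3 is 6, one semitone narrower, so the interval is diminished.

d5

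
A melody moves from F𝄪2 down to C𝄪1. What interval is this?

Descending from F##2 to C##1 is the same interval as ascending C##1 to F##2.
C to F spans four letter names (C-D-E-F), plus an octave, so the interval is some kind of eleventh.
Counting semitones, C##1→F##2 is 17, which is the perfect eleventh.
(Equivalently, a compound perfect fourth: a perfect fourth plus an octave.)

perfect 11th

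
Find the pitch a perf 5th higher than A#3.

Five letter names up from A: E.
A perfect fifth is 7 semitones; 7 semitones up from A#3 gives E#4.

E#4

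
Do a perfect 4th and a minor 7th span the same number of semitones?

No

5 semitones (perfect fourth) vs 10 semitones (minor seventh): not equal.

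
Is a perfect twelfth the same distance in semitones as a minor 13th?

No

A perfect twelfth spans 19 semitones; a minor thirteenth spans 20 semitones. They differ by 1.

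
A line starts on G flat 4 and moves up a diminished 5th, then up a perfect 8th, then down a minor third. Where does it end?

Up a diminished fifth from Gb4: Dbb5 (6 semitones up).
A perfect octave up from Dbb5 is Dbb6.
Dbb6 down a minor third → Bbb5 (3 semitones).

B double-flat 5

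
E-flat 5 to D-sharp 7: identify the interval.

E to D spans seven letter names (E-F-G-A-B-C-D), plus an octave: a fourteenth.
Eb5 to D#7 spans 24 semitones — one semitone wider than the major fourteenth (23) — giving an augmented fourteenth.
(Equivalently, a compound augmented seventh: an augmented seventh plus an octave.)

A14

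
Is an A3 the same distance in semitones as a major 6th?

No

5 semitones (augmented third) vs 9 semitones (major sixth): not equal.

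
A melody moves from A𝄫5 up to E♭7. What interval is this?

A to E spans five letter names (A-B-C-D-E), plus an octave: a twelfth.
The perfect twelfth is 19 semitones; here we have 20, one semitone wider: augmented.
(Equivalently, a compound augmented fifth: an augmented fifth plus an octave.)

augmented twelfth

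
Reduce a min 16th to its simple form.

Subtracting seven from the interval number removes an octave: 16 − 14 = 2.
That makes a minor sixteenth a compound minor second — 2 octaves plus a minor second.

minor 2nd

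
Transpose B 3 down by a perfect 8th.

For an octave the letter name doesn't change: still B, an octave down.
A perfect octave is 12 semitones; 12 semitones down from B3 gives B2.

B 2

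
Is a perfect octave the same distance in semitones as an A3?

12 semitones (perfect octave) vs 5 semitones (augmented third): not equal.

No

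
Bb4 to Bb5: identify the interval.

perfect octave

B to B is the same letter name, plus an octave: an octave.
Counting semitones, Bb4→Bb5 is 12, which is the perfect octave.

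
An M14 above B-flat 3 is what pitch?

Counting seven letter names plus an octave up from B lands on A.
Moving 23 semitones up from Bb3 (the size of a major fourteenth) reaches A5.

A 5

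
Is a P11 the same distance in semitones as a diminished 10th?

A perfect eleventh is 17 semitones but a diminished tenth is 14 semitones — different sizes.

No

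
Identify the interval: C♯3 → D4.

minor ninth

C to D spans two letter names (C-D), plus an octave, so the interval is some kind of ninth.
A major ninth would be 14 semitones, but C#3 to D4 is 13 — one semitone narrower, making it a minor ninth.
(Equivalently, a compound minor second: a minor second plus an octave.)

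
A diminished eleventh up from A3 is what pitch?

Db5

Four letters up from A (plus an octave) reaches D.
Moving 16 semitones up from A3 (the size of a diminished eleventh) reaches Db5.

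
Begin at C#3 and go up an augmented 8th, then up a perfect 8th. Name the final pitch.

An augmented octave up from C#3 is C##4.
A perfect octave up from C##4 is C##5.

C##5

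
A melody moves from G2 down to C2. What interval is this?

Descending from G2 to C2 is the same interval as ascending C2 to G2.
C to G spans five letter names (C-D-E-F-G) — that makes it a fifth of some quality.
C2 to G2 is 7 semitones, matching the perfect fifth exactly, so the quality is perfect.

perfect fifth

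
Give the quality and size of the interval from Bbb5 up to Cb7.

M9

B to C spans two letter names (B-C), plus an octave: a ninth.
The major ninth spans 14 semitones, and Bbb5 to Cb7 is exactly 14 semitones — so this is a major ninth.
(Equivalently, a compound major second: a major second plus an octave.)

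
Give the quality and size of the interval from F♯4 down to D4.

Descending from F#4 to D4 is the same interval as ascending D4 to F#4.
D to F spans three letter names (D-E-F), so the interval is some kind of third.
The major third spans 4 semitones, and D4 to F#4 is exactly 4 semitones — so this is a major third.

major third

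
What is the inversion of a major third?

minor sixth

The rule of nine gives the new number: 9 − 3 = 6, so a third becomes a sixth.
The quality also flips — major becomes minor — giving a minor sixth.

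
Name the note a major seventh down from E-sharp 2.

F-sharp 1

The seventh takes the letter from E down to F.
A major seventh is 11 semitones; 11 semitones down from E#2 gives F#1.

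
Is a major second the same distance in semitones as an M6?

No

2 semitones (major second) vs 9 semitones (major sixth): not equal.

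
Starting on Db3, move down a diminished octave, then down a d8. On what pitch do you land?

Db3 down a diminished octave → D2 (11 semitones).
D2 down a diminished octave → D#1 (11 semitones).

D#1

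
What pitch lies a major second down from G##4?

F##4

The second takes the letter from G down to F.
Moving 2 semitones down from G##4 (the size of a major second) reaches F##4.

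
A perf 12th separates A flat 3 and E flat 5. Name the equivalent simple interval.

Each octave removed subtracts seven from the number: 12 − 7 = 5.
That makes a perfect twelfth a compound perfect fifth — an octave plus a perfect fifth.

perfect fifth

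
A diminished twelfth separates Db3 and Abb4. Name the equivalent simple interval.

d5

Take out an octave (7 from the number): 12 − 7 = 5.
That makes a diminished twelfth a compound diminished fifth — an octave plus a diminished fifth.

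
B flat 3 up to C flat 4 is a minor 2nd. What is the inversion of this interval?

major 7th

Interval numbers invert to sum to nine: 2 + 7 = 9, so a second inverts to a seventh.
Quality inverts too: minor becomes major. That makes the inversion a major seventh.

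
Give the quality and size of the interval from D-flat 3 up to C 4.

D to C spans seven letter names (D-E-F-G-A-B-C), so the interval is some kind of seventh.
Db3 to C4 is 11 semitones, matching the major seventh exactly, so the quality is major.

M7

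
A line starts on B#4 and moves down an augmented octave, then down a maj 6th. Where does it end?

D3

Down an augmented octave from B#4: B3 (13 semitones down).
A major sixth down from B3 is D3.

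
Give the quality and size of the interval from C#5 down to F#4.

Descending from C#5 to F#4 is the same interval as ascending F#4 to C#5.
F to C spans five letter names (F-G-A-B-C) — that makes it a fifth of some quality.
F#4 to C#5 is 7 semitones, matching the perfect fifth exactly, so the quality is perfect.

perfect fifth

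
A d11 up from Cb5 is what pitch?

Counting four letter names plus an octave up from C lands on F.
Moving 16 semitones up from Cb5 (the size of a diminished eleventh) reaches Fbb6.

Fbb6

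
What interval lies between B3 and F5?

B to F spans five letter names (B-C-D-E-F), plus an octave, so the interval is some kind of twelfth.
The perfect twelfth is 19 semitones; here we have 18, one semitone narrower: diminished.
(Equivalently, a compound diminished fifth: a diminished fifth plus an octave.)

d12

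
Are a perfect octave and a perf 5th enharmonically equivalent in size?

A perfect octave spans 12 semitones; a perfect fifth spans 7 semitones. They differ by 5.

No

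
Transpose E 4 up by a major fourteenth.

Seven letters up from E (plus an octave) reaches D.
A major fourteenth spans 23 semitones, so from E4 the target pitch is D#6.

D-sharp 6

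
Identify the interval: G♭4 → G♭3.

Descending from Gb4 to Gb3 is the same interval as ascending Gb3 to Gb4.
G to G is the same letter name, plus an octave, so the interval is some kind of octave.
The perfect octave spans 12 semitones, and Gb3 to Gb4 is exactly 12 semitones — so this is a perfect octave.

perfect octave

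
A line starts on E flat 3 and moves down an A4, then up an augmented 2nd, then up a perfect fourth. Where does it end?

F 3

Down an augmented fourth from Eb3: Bbb2 (6 semitones down).
Up an augmented second from Bbb2: C3 (3 semitones up).
A perfect fourth up from C3 is F3.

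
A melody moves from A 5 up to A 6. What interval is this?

A to A is the same letter name, plus an octave: an octave.
The perfect octave spans 12 semitones, and A5 to A6 is exactly 12 semitones — so this is a perfect octave.

P8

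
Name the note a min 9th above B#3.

The ninth's letter: B up two letter names plus an octave → C.
A minor ninth is 13 semitones; 13 semitones up from B#3 gives C#5.

C#5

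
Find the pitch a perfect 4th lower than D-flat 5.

Four letter names down from D: A.
A perfect fourth spans 5 semitones, so from Db5 the target pitch is Ab4.

A-flat 4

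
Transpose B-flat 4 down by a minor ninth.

The ninth's letter: B down two letter names plus an octave → A.
Moving 13 semitones down from Bb4 (the size of a minor ninth) reaches A3.

A 3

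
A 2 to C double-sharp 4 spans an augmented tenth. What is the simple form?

Subtracting seven from the interval number removes an octave: 10 − 7 = 3.
Quality carries through unchanged, so the simple form is an augmented third.

augmented third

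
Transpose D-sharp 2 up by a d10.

F 3

Counting three letter names plus an octave up from D lands on F.
A diminished tenth spans 14 semitones, so from D#2 the target pitch is F3.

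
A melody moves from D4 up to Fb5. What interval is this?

D to F spans three letter names (D-E-F), plus an octave — that makes it a tenth of some quality.
D4 to Fb5 spans 14 semitones — two semitones narrower than the major tenth (16) — giving a diminished tenth.
(Equivalently, a compound diminished third: a diminished third plus an octave.)

diminished tenth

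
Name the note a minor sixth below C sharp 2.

E sharp 1

Counting six letter names down from C lands on E.
A minor sixth spans 8 semitones, so from C#2 the target pitch is E#1.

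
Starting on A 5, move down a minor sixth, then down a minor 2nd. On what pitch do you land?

A5 down a minor sixth → C#5 (8 semitones).
A minor second down from C#5 is B#4.

B sharp 4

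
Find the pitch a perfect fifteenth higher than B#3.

B#5

For a fifteenth the letter name doesn't change: still B, two octaves up.
A perfect fifteenth spans 24 semitones, so from B#3 the target pitch is B#5.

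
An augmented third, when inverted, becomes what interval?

diminished 6th

The rule of nine gives the new number: 9 − 3 = 6, so a third becomes a sixth.
Quality inverts too: augmented becomes diminished. That makes the inversion a diminished sixth.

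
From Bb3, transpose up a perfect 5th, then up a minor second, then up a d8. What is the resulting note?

Gbb5

Bb3 up a perfect fifth → F4 (7 semitones).
Up a minor second from F4: Gb4 (1 semitone up).
Gb4 up a diminished octave → Gbb5 (11 semitones).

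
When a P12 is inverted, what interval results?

First reduce the compound perfect twelfth to its simple form, a perfect fifth.
The rule of nine gives the new number: 9 − 5 = 4, so a fifth becomes a fourth.
The quality also flips — perfect stays perfect — giving a perfect fourth.

P4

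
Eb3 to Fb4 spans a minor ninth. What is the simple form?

Each octave removed subtracts seven from the number: 9 − 7 = 2.
Quality carries through unchanged, so the simple form is a minor second.

minor second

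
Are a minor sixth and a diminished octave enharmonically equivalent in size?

No

A minor sixth is 8 semitones but a diminished octave is 11 semitones — different sizes.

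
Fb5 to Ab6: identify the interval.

major 10th

F to A spans three letter names (F-G-A), plus an octave: a tenth.
Counting semitones, Fb5→Ab6 is 16, which is the major tenth.
(Equivalently, a compound major third: a major third plus an octave.)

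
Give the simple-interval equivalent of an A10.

augmented third

Each octave removed subtracts seven from the number: 10 − 7 = 3.
So an augmented tenth is an octave plus an augmented third. The quality is unchanged.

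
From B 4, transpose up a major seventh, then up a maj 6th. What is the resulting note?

Up a major seventh from B4: A#5 (11 semitones up).
A#5 up a major sixth → F##6 (9 semitones).

F double-sharp 6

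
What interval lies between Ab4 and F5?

M6

A to F spans six letter names (A-B-C-D-E-F), so the interval is some kind of sixth.
The major sixth spans 9 semitones, and Ab4 to F5 is exactly 9 semitones — so this is a major sixth.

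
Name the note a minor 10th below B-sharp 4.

Counting three letter names plus an octave down from B lands on G.
A minor tenth spans 15 semitones, so from B#4 the target pitch is G##3.

G-double-sharp 3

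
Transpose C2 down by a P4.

Four letter names down from C: G.
Moving 5 semitones down from C2 (the size of a perfect fourth) reaches G1.

G1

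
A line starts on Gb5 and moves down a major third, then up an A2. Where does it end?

Down a major third from Gb5: Ebb5 (4 semitones down).
An augmented second up from Ebb5 is F5.

F5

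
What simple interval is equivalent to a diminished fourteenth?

Take out an octave (7 from the number): 14 − 7 = 7.
Quality carries through unchanged, so the simple form is a diminished seventh.

diminished 7th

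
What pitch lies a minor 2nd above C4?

Db4

Counting two letter names up from C lands on D.
A minor second spans 1 semitone, so from C4 the target pitch is Db4.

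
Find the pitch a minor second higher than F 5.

G-flat 5

Counting two letter names up from F lands on G.
Moving 1 semitone up from F5 (the size of a minor second) reaches Gb5.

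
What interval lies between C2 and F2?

C to F spans four letter names (C-D-E-F): a fourth.
Counting semitones, C2→F2 is 5, which is the perfect fourth.

perfect 4th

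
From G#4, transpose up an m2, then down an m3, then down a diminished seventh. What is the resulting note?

G##3

A minor second up from G#4 is A4.
A4 down a minor third → F#4 (3 semitones).
F#4 down a diminished seventh → G##3 (9 semitones).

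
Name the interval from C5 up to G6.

P12

C to G spans five letter names (C-D-E-F-G), plus an octave, so the interval is some kind of twelfth.
Counting semitones, C5→G6 is 19, which is the perfect twelfth.
(Equivalently, a compound perfect fifth: a perfect fifth plus an octave.)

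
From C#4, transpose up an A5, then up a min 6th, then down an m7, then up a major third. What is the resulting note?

Up an augmented fifth from C#4: G##4 (8 semitones up).
G##4 up a minor sixth → E#5 (8 semitones).
Down a minor seventh from E#5: F##4 (10 semitones down).
Up a major third from F##4: A##4 (4 semitones up).

A##4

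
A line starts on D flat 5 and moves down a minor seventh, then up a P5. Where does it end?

Db5 down a minor seventh → Eb4 (10 semitones).
Eb4 up a perfect fifth → Bb4 (7 semitones).

B flat 4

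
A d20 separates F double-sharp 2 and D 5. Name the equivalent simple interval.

d6

Subtracting seven from the interval number removes an octave: 20 − 14 = 6.
That makes a diminished twentieth a compound diminished sixth — 2 octaves plus a diminished sixth.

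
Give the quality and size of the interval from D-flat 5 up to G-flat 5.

D to G spans four letter names (D-E-F-G) — that makes it a fourth of some quality.
The perfect fourth spans 5 semitones, and Db5 to Gb5 is exactly 5 semitones — so this is a perfect fourth.

perfect 4th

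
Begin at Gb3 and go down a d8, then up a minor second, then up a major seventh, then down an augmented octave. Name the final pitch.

Down a diminished octave from Gb3: G2 (11 semitones down).
G2 up a minor second → Ab2 (1 semitone).
Ab2 up a major seventh → G3 (11 semitones).
G3 down an augmented octave → Gb2 (13 semitones).

Gb2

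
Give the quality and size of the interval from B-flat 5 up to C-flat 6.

B to C spans two letter names (B-C), so the interval is some kind of second.
Bb5 to Cb6 is 1 semitone, a half step short of the major second (2), so this is minor.

m2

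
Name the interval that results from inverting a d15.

augmented unison

First reduce the compound diminished fifteenth to its simple form, a diminished octave.
Interval numbers invert to sum to nine: 8 + 1 = 9, so an octave inverts to a unison.
Quality inverts too: diminished becomes augmented. That makes the inversion an augmented unison.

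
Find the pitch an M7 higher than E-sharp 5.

Counting seven letter names up from E lands on D.
A major seventh is 11 semitones; 11 semitones up from E#5 gives D##6.

D-double-sharp 6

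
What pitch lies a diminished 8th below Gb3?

G2

For an octave the letter name doesn't change: still G, an octave down.
A diminished octave is 11 semitones; 11 semitones down from Gb3 gives G2.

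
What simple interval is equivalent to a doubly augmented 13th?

AA6

Subtracting seven from the interval number removes an octave: 13 − 7 = 6.
That makes a doubly augmented thirteenth a compound doubly augmented sixth — an octave plus a doubly augmented sixth.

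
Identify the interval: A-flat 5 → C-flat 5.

major sixth

Descending from Ab5 to Cb5 is the same interval as ascending Cb5 to Ab5.
C to A spans six letter names (C-D-E-F-G-A): a sixth.
The major sixth spans 9 semitones, and Cb5 to Ab5 is exactly 9 semitones — so this is a major sixth.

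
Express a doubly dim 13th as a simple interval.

dd6

Take out an octave (7 from the number): 13 − 7 = 6.
That makes a doubly diminished thirteenth a compound doubly diminished sixth — an octave plus a doubly diminished sixth.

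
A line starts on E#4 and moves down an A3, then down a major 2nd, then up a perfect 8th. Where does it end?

Down an augmented third from E#4: C4 (5 semitones down).
C4 down a major second → Bb3 (2 semitones).
Up a perfect octave from Bb3: Bb4 (12 semitones up).

Bb4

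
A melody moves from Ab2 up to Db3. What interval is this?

A to D spans four letter names (A-B-C-D): a fourth.
The perfect fourth spans 5 semitones, and Ab2 to Db3 is exactly 5 semitones — so this is a perfect fourth.

P4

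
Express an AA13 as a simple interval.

Take out an octave (7 from the number): 13 − 7 = 6.
That makes a doubly augmented thirteenth a compound doubly augmented sixth — an octave plus a doubly augmented sixth.

doubly augmented sixth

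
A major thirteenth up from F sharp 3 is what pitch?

Six letters up from F (plus an octave) reaches D.
Moving 21 semitones up from F#3 (the size of a major thirteenth) reaches D#5.

D sharp 5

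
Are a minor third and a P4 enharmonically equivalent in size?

A minor third spans 3 semitones; a perfect fourth spans 5 semitones. They differ by 2.

No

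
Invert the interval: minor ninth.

First reduce the compound minor ninth to its simple form, a minor second.
Interval numbers invert to sum to nine: 2 + 7 = 9, so a second inverts to a seventh.
And minor becomes major under inversion, so we get a major seventh.

major 7th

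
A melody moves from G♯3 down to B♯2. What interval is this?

Descending from G#3 to B#2 is the same interval as ascending B#2 to G#3.
B to G spans six letter names (B-C-D-E-F-G): a sixth.
B#2 to G#3 is 8 semitones, a half step short of the major sixth (9), so this is minor.

minor sixth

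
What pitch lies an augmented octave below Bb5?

An octave keeps the letter name B, an octave down from B.
Moving 13 semitones down from Bb5 (the size of an augmented octave) reaches Bbb4.

Bbb4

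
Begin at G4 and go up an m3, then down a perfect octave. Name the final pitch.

Bb3

A minor third up from G4 is Bb4.
A perfect octave down from Bb4 is Bb3.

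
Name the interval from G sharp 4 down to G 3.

Descending from G#4 to G3 is the same interval as ascending G3 to G#4.
G to G is the same letter name, plus an octave, so the interval is some kind of octave.
A perfect octave would be 12 semitones; G3 to G#4 is 13, one semitone wider, so the interval is augmented.

A8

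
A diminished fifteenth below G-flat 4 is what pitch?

G 2

A fifteenth keeps the letter name G, two octaves down from G.
Moving 23 semitones down from Gb4 (the size of a diminished fifteenth) reaches G2.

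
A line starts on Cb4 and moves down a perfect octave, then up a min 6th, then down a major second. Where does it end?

Gbb3

Cb4 down a perfect octave → Cb3 (12 semitones).
Cb3 up a minor sixth → Abb3 (8 semitones).
A major second down from Abb3 is Gbb3.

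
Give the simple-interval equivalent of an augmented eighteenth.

augmented 4th

Take out 2 octaves (14 from the number): 18 − 14 = 4.
Quality carries through unchanged, so the simple form is an augmented fourth.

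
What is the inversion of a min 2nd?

major 7th

Interval numbers invert to sum to nine: 2 + 7 = 9, so a second inverts to a seventh.
The quality also flips — minor becomes major — giving a major seventh.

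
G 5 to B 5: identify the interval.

major third

G to B spans three letter names (G-A-B): a third.
The major third spans 4 semitones, and G5 to B5 is exactly 4 semitones — so this is a major third.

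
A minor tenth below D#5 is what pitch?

The tenth's letter: D down three letter names plus an octave → B.
A minor tenth is 15 semitones; 15 semitones down from D#5 gives B#3.

B#3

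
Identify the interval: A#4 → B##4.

A to B spans two letter names (A-B): a second.
The major second is 2 semitones; here we have 3, one semitone wider: augmented.

augmented second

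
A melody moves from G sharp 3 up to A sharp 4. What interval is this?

G to A spans two letter names (G-A), plus an octave, so the interval is some kind of ninth.
Counting semitones, G#3→A#4 is 14, which is the major ninth.
(Equivalently, a compound major second: a major second plus an octave.)

major ninth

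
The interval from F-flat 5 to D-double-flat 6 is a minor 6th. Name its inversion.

The rule of nine gives the new number: 9 − 6 = 3, so a sixth becomes a third.
And minor becomes major under inversion, so we get a major third.

major third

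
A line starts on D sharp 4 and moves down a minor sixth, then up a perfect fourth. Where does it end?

B sharp 3

D#4 down a minor sixth → F##3 (8 semitones).
A perfect fourth up from F##3 is B#3.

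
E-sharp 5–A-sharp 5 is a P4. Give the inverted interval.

The rule of nine gives the new number: 9 − 4 = 5, so a fourth becomes a fifth.
The quality also flips — perfect stays perfect — giving a perfect fifth.

perfect fifth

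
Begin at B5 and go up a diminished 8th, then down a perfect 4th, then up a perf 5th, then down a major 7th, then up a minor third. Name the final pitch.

B5 up a diminished octave → Bb6 (11 semitones).
Bb6 down a perfect fourth → F6 (5 semitones).
F6 up a perfect fifth → C7 (7 semitones).
Down a major seventh from C7: Db6 (11 semitones down).
Db6 up a minor third → Fb6 (3 semitones).

Fb6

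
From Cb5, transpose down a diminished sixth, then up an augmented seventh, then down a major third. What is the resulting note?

B#4

A diminished sixth down from Cb5 is E4.
Up an augmented seventh from E4: D##5 (12 semitones up).
A major third down from D##5 is B#4.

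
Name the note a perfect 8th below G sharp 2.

G sharp 1

For an octave the letter name doesn't change: still G, an octave down.
A perfect octave spans 12 semitones, so from G#2 the target pitch is G#1.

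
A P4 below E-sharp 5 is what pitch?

The fourth takes the letter from E down to B.
Moving 5 semitones down from E#5 (the size of a perfect fourth) reaches B#4.

B-sharp 4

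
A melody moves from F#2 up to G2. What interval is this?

m2

F to G spans two letter names (F-G), so the interval is some kind of second.
A major second would be 2 semitones, but F#2 to G2 is 1 — one semitone narrower, making it a minor second.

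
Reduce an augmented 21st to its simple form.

Take out 2 octaves (14 from the number): 21 − 14 = 7.
Quality carries through unchanged, so the simple form is an augmented seventh.

augmented 7th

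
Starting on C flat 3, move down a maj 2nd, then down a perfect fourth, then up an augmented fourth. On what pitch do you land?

Cb3 down a major second → Bbb2 (2 semitones).
A perfect fourth down from Bbb2 is Fb2.
Fb2 up an augmented fourth → Bb2 (6 semitones).

B flat 2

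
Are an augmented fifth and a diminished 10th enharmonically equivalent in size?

An augmented fifth is 8 semitones but a diminished tenth is 14 semitones — different sizes.

No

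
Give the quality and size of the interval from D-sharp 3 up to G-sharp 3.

perfect fourth

D to G spans four letter names (D-E-F-G): a fourth.
The perfect fourth spans 5 semitones, and D#3 to G#3 is exactly 5 semitones — so this is a perfect fourth.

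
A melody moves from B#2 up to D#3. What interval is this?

minor 3rd

B to D spans three letter names (B-C-D): a third.
At 3 semitones, B#2→D#3 falls one short of a major third: minor.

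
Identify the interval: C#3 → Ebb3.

doubly diminished third

C to E spans three letter names (C-D-E) — that makes it a third of some quality.
C#3 to Ebb3 spans 1 semitone — three semitones narrower than the major third (4) — giving a doubly diminished third.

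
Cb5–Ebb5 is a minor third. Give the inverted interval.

Inverted interval numbers add to nine, so a third pairs with a sixth (3 + 6 = 9).
Quality inverts too: minor becomes major. That makes the inversion a major sixth.

major sixth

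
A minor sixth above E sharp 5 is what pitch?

Counting six letter names up from E lands on C.
A minor sixth spans 8 semitones, so from E#5 the target pitch is C#6.

C sharp 6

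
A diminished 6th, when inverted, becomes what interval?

augmented third

Inverted interval numbers add to nine, so a sixth pairs with a third (6 + 3 = 9).
The quality also flips — diminished becomes augmented — giving an augmented third.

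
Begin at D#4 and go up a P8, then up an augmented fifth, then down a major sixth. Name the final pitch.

C##5

A perfect octave up from D#4 is D#5.
An augmented fifth up from D#5 is A##5.
A major sixth down from A##5 is C##5.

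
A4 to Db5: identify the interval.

diminished fourth

A to D spans four letter names (A-B-C-D) — that makes it a fourth of some quality.
A perfect fourth would be 5 semitones; A4 to Db5 is 4, one semitone narrower, so the interval is diminished.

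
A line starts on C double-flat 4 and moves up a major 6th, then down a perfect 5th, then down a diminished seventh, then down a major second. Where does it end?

D flat 3

A major sixth up from Cbb4 is Abb4.
A perfect fifth down from Abb4 is Dbb4.
Down a diminished seventh from Dbb4: Eb3 (9 semitones down).
A major second down from Eb3 is Db3.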